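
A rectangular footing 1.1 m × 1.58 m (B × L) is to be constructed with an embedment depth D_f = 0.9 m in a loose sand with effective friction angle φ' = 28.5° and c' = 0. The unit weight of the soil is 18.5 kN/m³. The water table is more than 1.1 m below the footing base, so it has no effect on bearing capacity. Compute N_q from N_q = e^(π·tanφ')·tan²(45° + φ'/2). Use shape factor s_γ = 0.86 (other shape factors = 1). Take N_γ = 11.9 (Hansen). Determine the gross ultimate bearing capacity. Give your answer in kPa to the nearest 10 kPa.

tan28.5° = 0.543, so N_q = e^(π×0.543)·tan²(59.25°) = 5.505 × 2.825 = 15.55.
Overburden at base level: q = 18.5 × 0.9 = 16.65 kPa.
Surcharge term q·N_q = 16.65 × 15.554 = 258.98 kPa; self-weight term 0.5·γ·B·N_γ·s_γ = 0.5 × 18.5 × 1.1 × 11.9 × 0.86 = 104.13 kPa.
q_ult = 258.98 + 104.13 = 363.11 kPa.

q_ult ≈ 360 kPa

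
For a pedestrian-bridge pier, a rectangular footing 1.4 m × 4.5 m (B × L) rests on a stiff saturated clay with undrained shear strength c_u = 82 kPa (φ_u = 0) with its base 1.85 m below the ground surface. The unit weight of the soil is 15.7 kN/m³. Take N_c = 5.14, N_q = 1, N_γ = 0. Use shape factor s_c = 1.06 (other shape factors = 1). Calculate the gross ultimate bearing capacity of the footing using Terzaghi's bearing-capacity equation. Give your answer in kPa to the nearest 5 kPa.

q_ult ≈ 475 kPa

Overburden at base level: q = 15.7 × 1.85 = 29.045 kPa.
Cohesion term c·N_c·s_c = 82 × 5.14 × 1.06 = 446.77 kPa; surcharge term q·N_q = 29.045 × 1 = 29.045 kPa.
q_ult = 446.77 + 29.045 = 475.81 kPa.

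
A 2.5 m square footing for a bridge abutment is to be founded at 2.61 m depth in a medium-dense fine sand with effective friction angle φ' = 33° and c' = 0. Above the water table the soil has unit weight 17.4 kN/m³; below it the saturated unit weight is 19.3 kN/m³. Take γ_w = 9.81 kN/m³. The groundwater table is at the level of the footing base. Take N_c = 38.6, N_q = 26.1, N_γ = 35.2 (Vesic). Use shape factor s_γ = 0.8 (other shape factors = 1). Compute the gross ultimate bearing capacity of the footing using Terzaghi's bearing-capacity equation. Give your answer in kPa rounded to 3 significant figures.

Effective surcharge at the founding depth q = γ·D_f = 17.4 × 2.61 = 45.414 kPa.
The water table coincides with the base, so in the self-weight term γ → γ' = 9.49 kN/m³.
q_ult = q·N_q + 0.5·γ·B·N_γ·s_γ
     = 45.414 × 26.1 + 0.5 × 9.49 × 2.5 × 35.2 × 0.8
     = 1185.3 + 334.05 = 1519.4 kPa.

q_ult ≈ 1520 kPa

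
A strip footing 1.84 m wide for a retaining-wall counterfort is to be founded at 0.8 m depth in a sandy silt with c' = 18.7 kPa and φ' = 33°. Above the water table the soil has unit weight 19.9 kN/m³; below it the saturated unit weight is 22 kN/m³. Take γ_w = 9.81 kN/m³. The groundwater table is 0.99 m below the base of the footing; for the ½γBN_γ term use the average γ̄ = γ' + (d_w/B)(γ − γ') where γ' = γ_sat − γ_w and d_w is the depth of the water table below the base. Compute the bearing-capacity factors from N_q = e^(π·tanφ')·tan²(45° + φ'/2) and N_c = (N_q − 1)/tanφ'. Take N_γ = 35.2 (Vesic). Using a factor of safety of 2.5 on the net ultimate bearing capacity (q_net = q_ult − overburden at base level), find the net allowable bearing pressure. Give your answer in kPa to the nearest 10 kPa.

q_all(net) ≈ 660 kPa

N_q = e^(π·tan33°)·tan²(61.5°) = 26.09; N_c = (N_q − 1)/tanφ' = 38.64.
Overburden at base level: q = 19.9 × 0.8 = 15.92 kPa.
The water table is 0.99 m below the base (< B = 1.84 m), so the ½γBN_γ term uses γ̄ = γ' + (d_w/B)(γ − γ') = 12.19 + (0.99/1.84)(19.9 − 12.19) = 16.338 kN/m³.
Cohesion term c·N_c = 18.7 × 38.638 = 722.54 kPa; surcharge term q·N_q = 15.92 × 26.092 = 415.38 kPa; self-weight term 0.5·γ·B·N_γ = 0.5 × 16.338 × 1.84 × 35.2 = 529.1 kPa.
q_ult = 722.54 + 415.38 + 529.1 = 1667 kPa.
q_net = 1667 − 15.92 = 1651.1 kPa.
q_all(net) = 1651.1 / 2.5 = 660.44 kPa.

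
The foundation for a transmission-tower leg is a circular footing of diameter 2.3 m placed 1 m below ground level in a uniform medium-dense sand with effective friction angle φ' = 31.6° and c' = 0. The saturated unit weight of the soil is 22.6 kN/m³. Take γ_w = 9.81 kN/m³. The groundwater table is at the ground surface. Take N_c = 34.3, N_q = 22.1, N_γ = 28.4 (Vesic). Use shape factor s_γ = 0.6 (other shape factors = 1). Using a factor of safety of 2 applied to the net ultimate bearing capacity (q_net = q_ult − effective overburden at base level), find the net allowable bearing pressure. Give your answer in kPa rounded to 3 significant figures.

With the water table at the surface the whole profile is submerged: γ' = 22.6 − 9.81 = 12.79 kN/m³, so q = γ'·D_f = 12.79 kPa; the same γ' applies in the ½γBN_γ term.
q_ult = q·N_q + 0.5·γ·B·N_γ·s_γ
     = 12.79 × 22.1 + 0.5 × 12.79 × 2.3 × 28.4 × 0.6
     = 282.66 + 250.63 = 533.29 kPa.
Net ultimate: q_net = 533.29 − 12.79 = 520.5 kPa.
q_all(net) = 520.5 / 2 = 260.25 kPa.

q_all(net) ≈ 260 kPa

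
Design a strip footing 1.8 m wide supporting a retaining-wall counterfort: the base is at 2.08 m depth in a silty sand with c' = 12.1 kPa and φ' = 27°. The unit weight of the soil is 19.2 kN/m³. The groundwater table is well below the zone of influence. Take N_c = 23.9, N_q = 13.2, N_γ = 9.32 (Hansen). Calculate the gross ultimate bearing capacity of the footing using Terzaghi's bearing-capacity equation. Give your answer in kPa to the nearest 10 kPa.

q_ult ≈ 980 kPa

Effective surcharge at the founding depth q = γ·D_f = 19.2 × 2.08 = 39.936 kPa.
q_ult = c·N_c + q·N_q + 0.5·γ·B·N_γ
     = 12.1 × 23.9 + 39.936 × 13.2 + 0.5 × 19.2 × 1.8 × 9.32
     = 289.19 + 527.16 + 161.05 = 977.39 kPa.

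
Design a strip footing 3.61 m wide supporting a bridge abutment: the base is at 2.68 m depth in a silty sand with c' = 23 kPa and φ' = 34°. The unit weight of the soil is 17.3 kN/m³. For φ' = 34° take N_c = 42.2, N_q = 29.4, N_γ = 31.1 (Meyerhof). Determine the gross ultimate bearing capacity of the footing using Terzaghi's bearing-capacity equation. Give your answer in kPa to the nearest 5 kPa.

q_ult ≈ 3305 kPa

Overburden at base level: q = 17.3 × 2.68 = 46.364 kPa.
Cohesion term c·N_c = 23 × 42.2 = 970.6 kPa; surcharge term q·N_q = 46.364 × 29.4 = 1363.1 kPa; self-weight term 0.5·γ·B·N_γ = 0.5 × 17.3 × 3.61 × 31.1 = 971.14 kPa.
q_ult = 970.6 + 1363.1 + 971.14 = 3304.8 kPa.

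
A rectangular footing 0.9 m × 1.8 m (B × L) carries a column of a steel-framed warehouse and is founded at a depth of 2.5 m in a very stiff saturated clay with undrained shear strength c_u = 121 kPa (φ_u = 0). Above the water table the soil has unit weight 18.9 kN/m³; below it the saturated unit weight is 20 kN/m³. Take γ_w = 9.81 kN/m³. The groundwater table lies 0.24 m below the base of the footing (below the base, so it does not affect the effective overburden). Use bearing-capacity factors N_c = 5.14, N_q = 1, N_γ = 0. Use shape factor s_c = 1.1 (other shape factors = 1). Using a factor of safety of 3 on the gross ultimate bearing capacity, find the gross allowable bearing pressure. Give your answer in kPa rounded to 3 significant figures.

q = γ·D_f = 18.9 × 2.5 = 47.25 kPa.
c·N_c·s_c = 121 × 5.14 × 1.1 = 684.13 kPa
q·N_q = 47.25 × 1 = 47.25 kPa
q_ult = 684.13 + 47.25 = 731.38 kPa.
q_all = 731.38 / 3 = 243.79 kPa.

q_all ≈ 244 kPa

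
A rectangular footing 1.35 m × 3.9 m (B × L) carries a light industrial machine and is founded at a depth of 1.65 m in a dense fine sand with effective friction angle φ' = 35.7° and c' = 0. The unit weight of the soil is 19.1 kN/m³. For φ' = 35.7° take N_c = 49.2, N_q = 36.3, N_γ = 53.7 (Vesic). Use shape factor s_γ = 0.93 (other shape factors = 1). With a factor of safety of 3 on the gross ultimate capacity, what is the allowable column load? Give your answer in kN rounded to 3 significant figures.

P_all ≈ 3140 kN

Overburden at base level: q = 19.1 × 1.65 = 31.515 kPa.
Surcharge term q·N_q = 31.515 × 36.3 = 1144 kPa; self-weight term 0.5·γ·B·N_γ·s_γ = 0.5 × 19.1 × 1.35 × 53.7 × 0.93 = 643.86 kPa.
q_ult = 1144 + 643.86 = 1787.9 kPa.
Gross allowable pressure q_all = 1787.9 / 3 = 595.95 kPa.
Footing area = 5.265 m², so allowable column load = 595.95 × 5.265 = 3137.7 kN.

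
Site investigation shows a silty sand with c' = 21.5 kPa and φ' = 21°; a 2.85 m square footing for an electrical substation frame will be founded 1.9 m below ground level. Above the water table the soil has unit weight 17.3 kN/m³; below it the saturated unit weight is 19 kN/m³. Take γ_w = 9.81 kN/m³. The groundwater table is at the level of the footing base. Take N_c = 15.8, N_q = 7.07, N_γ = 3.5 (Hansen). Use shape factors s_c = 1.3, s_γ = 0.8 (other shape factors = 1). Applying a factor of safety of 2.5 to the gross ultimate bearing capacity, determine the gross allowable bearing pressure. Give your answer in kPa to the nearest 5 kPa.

q_all ≈ 285 kPa

q = γ·D_f = 17.3 × 1.9 = 32.87 kPa.
For the ½γBN_γ term take γ' = 19 − 9.81 = 9.19 kN/m³ (soil below base is submerged).
c·N_c·s_c = 21.5 × 15.8 × 1.3 = 441.61 kPa
q·N_q = 32.87 × 7.07 = 232.39 kPa
0.5·γ·B·N_γ·s_γ = 0.5 × 9.19 × 2.85 × 3.5 × 0.8 = 36.668 kPa
q_ult = 441.61 + 232.39 + 36.668 = 710.67 kPa.
q_all = q_ult / FS = 710.67 / 2.5 = 284.27 kPa.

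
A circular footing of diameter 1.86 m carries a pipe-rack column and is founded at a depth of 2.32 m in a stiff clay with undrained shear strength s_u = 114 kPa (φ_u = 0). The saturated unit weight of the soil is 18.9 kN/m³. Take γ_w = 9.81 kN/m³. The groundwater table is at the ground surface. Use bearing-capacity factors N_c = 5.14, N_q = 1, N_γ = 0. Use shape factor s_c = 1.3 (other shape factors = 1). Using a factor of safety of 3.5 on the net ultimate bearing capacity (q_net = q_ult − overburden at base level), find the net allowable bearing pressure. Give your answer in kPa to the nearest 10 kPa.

γ' = 18.9 − 9.81 = 9.09 kN/m³ (submerged throughout). q = 9.09 × 2.32 = 21.089 kPa.
c·N_c·s_c = 114 × 5.14 × 1.3 = 761.75 kPa
q·N_q = 21.089 × 1 = 21.089 kPa
q_ult = 761.75 + 21.089 = 782.84 kPa.
q_net = 782.84 − 21.089 = 761.75 kPa.
q_all(net) = 761.75 / 3.5 = 217.64 kPa.

q_all(net) ≈ 220 kPa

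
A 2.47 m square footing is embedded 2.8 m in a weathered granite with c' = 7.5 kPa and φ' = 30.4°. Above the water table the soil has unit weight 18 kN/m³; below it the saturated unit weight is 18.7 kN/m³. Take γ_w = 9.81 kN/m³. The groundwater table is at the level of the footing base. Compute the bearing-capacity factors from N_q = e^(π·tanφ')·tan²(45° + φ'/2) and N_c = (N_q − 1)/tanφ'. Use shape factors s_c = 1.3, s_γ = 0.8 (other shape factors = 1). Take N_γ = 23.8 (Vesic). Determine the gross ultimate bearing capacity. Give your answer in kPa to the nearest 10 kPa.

tan30.4° = 0.5867, so N_q = e^(π×0.5867)·tan²(60.2°) = 6.316 × 3.049 = 19.26.
N_c = (19.26 − 1)/tan30.4° = 31.12.
Effective surcharge at the founding depth q = γ·D_f = 18 × 2.8 = 50.4 kPa.
The water table coincides with the base, so in the self-weight term γ → γ' = 8.89 kN/m³.
q_ult = c·N_c·s_c + q·N_q + 0.5·γ·B·N_γ·s_γ
     = 7.5 × 31.12 × 1.3 + 50.4 × 19.258 + 0.5 × 8.89 × 2.47 × 23.8 × 0.8
     = 303.42 + 970.61 + 209.04 = 1483.1 kPa.

q_ult ≈ 1480 kPa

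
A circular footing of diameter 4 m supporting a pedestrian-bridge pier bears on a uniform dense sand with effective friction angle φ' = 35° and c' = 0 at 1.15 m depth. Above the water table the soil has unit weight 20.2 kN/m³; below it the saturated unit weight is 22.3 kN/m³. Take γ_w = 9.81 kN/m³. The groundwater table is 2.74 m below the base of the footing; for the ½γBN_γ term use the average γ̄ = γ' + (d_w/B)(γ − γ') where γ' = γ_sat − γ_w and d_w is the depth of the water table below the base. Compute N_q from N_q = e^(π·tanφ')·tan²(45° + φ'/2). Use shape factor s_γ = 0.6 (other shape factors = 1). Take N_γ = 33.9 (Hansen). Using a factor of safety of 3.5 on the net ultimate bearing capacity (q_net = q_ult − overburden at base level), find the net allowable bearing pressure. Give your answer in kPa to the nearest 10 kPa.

N_q = e^(π·tan35°)·tan²(62.5°) = 33.3.
Effective surcharge at the founding depth q = γ·D_f = 20.2 × 1.15 = 23.23 kPa.
With d_w = 2.74 m < B, γ̄ = 12.49 + (2.74/4) × (20.2 − 12.49) = 17.771 kN/m³.
q_ult = q·N_q + 0.5·γ·B·N_γ·s_γ
     = 23.23 × 33.296 + 0.5 × 17.771 × 4 × 33.9 × 0.6
     = 773.47 + 722.94 = 1496.4 kPa.
q_net = 1496.4 − 23.23 = 1473.2 kPa.
q_all(net) = 1473.2 / 3.5 = 420.91 kPa.

q_all(net) ≈ 420 kPa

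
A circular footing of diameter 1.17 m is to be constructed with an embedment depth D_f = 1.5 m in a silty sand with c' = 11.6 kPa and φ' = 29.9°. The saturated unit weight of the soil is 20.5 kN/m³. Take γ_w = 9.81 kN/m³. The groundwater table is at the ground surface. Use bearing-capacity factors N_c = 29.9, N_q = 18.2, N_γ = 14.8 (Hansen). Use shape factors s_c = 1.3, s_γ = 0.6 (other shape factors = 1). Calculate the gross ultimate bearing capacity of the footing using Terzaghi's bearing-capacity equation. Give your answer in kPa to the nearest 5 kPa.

q_ult ≈ 800 kPa

Water table at ground surface, so effective unit weight γ' = 20.5 − 9.81 = 10.69 kN/m³ is used throughout; overburden q = 10.69 × 1.5 = 16.035 kPa; the same γ' applies in the ½γBN_γ term.
Cohesion term c·N_c·s_c = 11.6 × 29.9 × 1.3 = 450.89 kPa; surcharge term q·N_q = 16.035 × 18.2 = 291.84 kPa; self-weight term 0.5·γ·B·N_γ·s_γ = 0.5 × 10.69 × 1.17 × 14.8 × 0.6 = 55.532 kPa.
q_ult = 450.89 + 291.84 + 55.532 = 798.26 kPa.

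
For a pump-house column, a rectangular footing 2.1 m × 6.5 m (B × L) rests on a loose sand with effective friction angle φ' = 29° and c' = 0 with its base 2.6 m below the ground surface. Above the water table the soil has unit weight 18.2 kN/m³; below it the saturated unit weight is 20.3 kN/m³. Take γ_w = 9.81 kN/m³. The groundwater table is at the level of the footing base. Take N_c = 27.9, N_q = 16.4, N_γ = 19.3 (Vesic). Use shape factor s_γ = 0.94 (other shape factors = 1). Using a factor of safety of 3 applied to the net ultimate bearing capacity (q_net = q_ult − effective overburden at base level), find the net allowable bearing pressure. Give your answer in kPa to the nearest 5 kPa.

q = γ·D_f = 18.2 × 2.6 = 47.32 kPa.
For the ½γBN_γ term take γ' = 20.3 − 9.81 = 10.49 kN/m³ (soil below base is submerged).
q·N_q = 47.32 × 16.4 = 776.05 kPa
0.5·γ·B·N_γ·s_γ = 0.5 × 10.49 × 2.1 × 19.3 × 0.94 = 199.83 kPa
q_ult = 776.05 + 199.83 = 975.87 kPa.
Net ultimate: q_net = 975.87 − 47.32 = 928.55 kPa.
q_all(net) = 928.55 / 3 = 309.52 kPa.

q_all(net) ≈ 310 kPa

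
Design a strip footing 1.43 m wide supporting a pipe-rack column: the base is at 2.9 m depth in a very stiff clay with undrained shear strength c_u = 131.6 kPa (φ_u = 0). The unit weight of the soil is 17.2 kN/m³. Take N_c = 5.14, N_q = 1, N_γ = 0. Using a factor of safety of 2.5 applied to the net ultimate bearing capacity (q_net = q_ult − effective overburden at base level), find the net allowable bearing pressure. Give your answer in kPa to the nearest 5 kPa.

Overburden at base level: q = 17.2 × 2.9 = 49.88 kPa.
Cohesion term c·N_c = 131.6 × 5.14 = 676.42 kPa; surcharge term q·N_q = 49.88 × 1 = 49.88 kPa.
q_ult = 676.42 + 49.88 = 726.3 kPa.
Net ultimate: q_net = 726.3 − 49.88 = 676.42 kPa.
q_all(net) = 676.42 / 2.5 = 270.57 kPa.

q_all(net) ≈ 270 kPa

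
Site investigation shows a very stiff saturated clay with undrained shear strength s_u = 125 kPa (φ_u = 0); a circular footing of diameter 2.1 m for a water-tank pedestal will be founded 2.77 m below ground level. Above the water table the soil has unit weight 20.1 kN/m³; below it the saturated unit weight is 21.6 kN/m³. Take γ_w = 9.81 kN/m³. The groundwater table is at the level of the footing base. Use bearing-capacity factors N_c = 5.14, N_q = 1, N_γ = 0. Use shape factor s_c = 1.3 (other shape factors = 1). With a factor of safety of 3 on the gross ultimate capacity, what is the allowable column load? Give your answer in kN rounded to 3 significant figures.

P_all ≈ 1030 kN

Effective surcharge at the founding depth q = γ·D_f = 20.1 × 2.77 = 55.677 kPa.
q_ult = c·N_c·s_c + q·N_q
     = 125 × 5.14 × 1.3 + 55.677 × 1
     = 835.25 + 55.677 = 890.93 kPa.
Gross allowable pressure q_all = 890.93 / 3 = 296.98 kPa.
Footing area = 3.4636 m², so allowable column load = 296.98 × 3.4636 = 1028.6 kN.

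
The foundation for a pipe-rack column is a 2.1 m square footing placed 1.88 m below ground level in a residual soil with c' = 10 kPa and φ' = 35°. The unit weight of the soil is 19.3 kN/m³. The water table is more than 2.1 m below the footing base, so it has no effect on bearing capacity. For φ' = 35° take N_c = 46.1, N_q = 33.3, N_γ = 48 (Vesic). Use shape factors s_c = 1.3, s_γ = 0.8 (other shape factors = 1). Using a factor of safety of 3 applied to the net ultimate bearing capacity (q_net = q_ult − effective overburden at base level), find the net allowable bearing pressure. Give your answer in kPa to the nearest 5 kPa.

Effective surcharge at the founding depth q = γ·D_f = 19.3 × 1.88 = 36.284 kPa.
q_ult = c·N_c·s_c + q·N_q + 0.5·γ·B·N_γ·s_γ
     = 10 × 46.1 × 1.3 + 36.284 × 33.3 + 0.5 × 19.3 × 2.1 × 48 × 0.8
     = 599.3 + 1208.3 + 778.18 = 2585.7 kPa.
Net ultimate: q_net = 2585.7 − 36.284 = 2549.4 kPa.
q_all(net) = 2549.4 / 3 = 849.82 kPa.

q_all(net) ≈ 850 kPa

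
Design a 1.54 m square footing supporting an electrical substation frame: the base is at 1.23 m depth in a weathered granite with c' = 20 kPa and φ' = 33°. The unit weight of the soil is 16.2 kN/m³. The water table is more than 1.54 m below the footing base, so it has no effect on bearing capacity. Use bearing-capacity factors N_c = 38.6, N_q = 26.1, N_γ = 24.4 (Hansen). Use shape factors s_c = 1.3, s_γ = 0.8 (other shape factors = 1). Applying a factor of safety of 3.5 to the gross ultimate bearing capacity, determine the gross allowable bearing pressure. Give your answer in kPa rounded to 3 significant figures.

q_all ≈ 505 kPa

Overburden at base level: q = 16.2 × 1.23 = 19.926 kPa.
Cohesion term c·N_c·s_c = 20 × 38.6 × 1.3 = 1003.6 kPa; surcharge term q·N_q = 19.926 × 26.1 = 520.07 kPa; self-weight term 0.5·γ·B·N_γ·s_γ = 0.5 × 16.2 × 1.54 × 24.4 × 0.8 = 243.49 kPa.
q_ult = 1003.6 + 520.07 + 243.49 = 1767.2 kPa.
q_all = q_ult / FS = 1767.2 / 3.5 = 504.9 kPa.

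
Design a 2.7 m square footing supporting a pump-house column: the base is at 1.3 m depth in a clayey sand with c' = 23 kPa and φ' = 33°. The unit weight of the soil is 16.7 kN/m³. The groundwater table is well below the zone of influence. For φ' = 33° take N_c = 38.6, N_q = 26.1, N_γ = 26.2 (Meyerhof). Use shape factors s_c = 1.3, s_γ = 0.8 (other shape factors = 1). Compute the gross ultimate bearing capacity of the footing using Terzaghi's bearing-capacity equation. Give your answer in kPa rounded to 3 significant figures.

q_ult ≈ 2190 kPa

Effective surcharge at the founding depth q = γ·D_f = 16.7 × 1.3 = 21.71 kPa.
q_ult = c·N_c·s_c + q·N_q + 0.5·γ·B·N_γ·s_γ
     = 23 × 38.6 × 1.3 + 21.71 × 26.1 + 0.5 × 16.7 × 2.7 × 26.2 × 0.8
     = 1154.1 + 566.63 + 472.54 = 2193.3 kPa.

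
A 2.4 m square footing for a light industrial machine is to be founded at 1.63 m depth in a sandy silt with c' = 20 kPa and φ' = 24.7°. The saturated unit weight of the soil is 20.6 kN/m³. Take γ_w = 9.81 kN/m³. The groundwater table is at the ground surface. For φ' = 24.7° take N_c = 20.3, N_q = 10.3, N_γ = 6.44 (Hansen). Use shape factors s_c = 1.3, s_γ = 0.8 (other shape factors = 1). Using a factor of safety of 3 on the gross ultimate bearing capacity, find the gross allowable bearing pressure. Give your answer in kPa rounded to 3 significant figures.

With the water table at the surface the whole profile is submerged: γ' = 20.6 − 9.81 = 10.79 kN/m³, so q = γ'·D_f = 17.588 kPa; the same γ' applies in the ½γBN_γ term.
q_ult = c·N_c·s_c + q·N_q + 0.5·γ·B·N_γ·s_γ
     = 20 × 20.3 × 1.3 + 17.588 × 10.3 + 0.5 × 10.79 × 2.4 × 6.44 × 0.8
     = 527.8 + 181.15 + 66.708 = 775.66 kPa.
q_all = 775.66 / 3 = 258.55 kPa.

q_all ≈ 259 kPa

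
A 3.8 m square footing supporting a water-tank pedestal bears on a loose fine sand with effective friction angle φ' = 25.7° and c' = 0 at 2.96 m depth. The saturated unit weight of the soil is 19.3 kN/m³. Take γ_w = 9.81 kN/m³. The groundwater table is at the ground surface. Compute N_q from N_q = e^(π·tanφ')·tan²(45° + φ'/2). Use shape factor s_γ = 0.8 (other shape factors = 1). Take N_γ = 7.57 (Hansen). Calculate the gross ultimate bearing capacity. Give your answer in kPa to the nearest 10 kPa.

tan25.7° = 0.4813, so N_q = e^(π×0.4813)·tan²(57.85°) = 4.536 × 2.531 = 11.48.
With the water table at the surface the whole profile is submerged: γ' = 19.3 − 9.81 = 9.49 kN/m³, so q = γ'·D_f = 28.09 kPa; the same γ' applies in the ½γBN_γ term.
q_ult = q·N_q + 0.5·γ·B·N_γ·s_γ
     = 28.09 × 11.481 + 0.5 × 9.49 × 3.8 × 7.57 × 0.8
     = 322.52 + 109.2 = 431.72 kPa.

q_ult ≈ 430 kPa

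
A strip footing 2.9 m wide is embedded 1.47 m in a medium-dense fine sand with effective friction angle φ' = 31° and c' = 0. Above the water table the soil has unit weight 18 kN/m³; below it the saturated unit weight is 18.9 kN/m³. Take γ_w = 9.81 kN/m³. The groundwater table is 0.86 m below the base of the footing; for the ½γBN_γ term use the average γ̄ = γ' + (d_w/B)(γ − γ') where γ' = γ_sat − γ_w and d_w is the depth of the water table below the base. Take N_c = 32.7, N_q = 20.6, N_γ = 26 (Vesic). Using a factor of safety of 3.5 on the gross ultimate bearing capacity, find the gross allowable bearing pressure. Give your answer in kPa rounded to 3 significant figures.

q = γ·D_f = 18 × 1.47 = 26.46 kPa.
γ' = 9.09 kN/m³; averaging over the depth B below the base, γ̄ = γ' + (d_w/B)(γ − γ') = 11.732 kN/m³.
q·N_q = 26.46 × 20.6 = 545.08 kPa
0.5·γ·B·N_γ = 0.5 × 11.732 × 2.9 × 26 = 442.31 kPa
q_ult = 545.08 + 442.31 = 987.38 kPa.
q_all = 987.38 / 3.5 = 282.11 kPa.

q_all ≈ 282 kPa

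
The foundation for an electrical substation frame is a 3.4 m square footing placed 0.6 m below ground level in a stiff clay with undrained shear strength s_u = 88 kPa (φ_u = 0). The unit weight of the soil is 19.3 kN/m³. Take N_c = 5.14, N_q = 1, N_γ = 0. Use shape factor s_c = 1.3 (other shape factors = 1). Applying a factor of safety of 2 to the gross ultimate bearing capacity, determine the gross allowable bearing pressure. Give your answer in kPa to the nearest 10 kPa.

Effective surcharge at the founding depth q = γ·D_f = 19.3 × 0.6 = 11.58 kPa.
q_ult = c·N_c·s_c + q·N_q
     = 88 × 5.14 × 1.3 + 11.58 × 1
     = 588.02 + 11.58 = 599.6 kPa.
q_all = q_ult / FS = 599.6 / 2 = 299.8 kPa.

q_all ≈ 300 kPa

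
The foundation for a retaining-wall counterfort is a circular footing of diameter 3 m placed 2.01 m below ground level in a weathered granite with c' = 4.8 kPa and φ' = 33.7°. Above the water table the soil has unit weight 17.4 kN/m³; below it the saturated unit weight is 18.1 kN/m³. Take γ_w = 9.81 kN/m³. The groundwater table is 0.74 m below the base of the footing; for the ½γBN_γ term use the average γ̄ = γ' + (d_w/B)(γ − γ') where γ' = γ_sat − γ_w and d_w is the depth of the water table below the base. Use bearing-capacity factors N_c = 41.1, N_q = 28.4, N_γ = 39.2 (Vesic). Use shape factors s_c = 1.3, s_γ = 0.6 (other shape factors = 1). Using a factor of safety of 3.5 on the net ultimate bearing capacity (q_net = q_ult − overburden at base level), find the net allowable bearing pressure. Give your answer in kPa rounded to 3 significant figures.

q_all(net) ≈ 453 kPa

Effective surcharge at the founding depth q = γ·D_f = 17.4 × 2.01 = 34.974 kPa.
With d_w = 0.74 m < B, γ̄ = 8.29 + (0.74/3) × (17.4 − 8.29) = 10.537 kN/m³.
q_ult = c·N_c·s_c + q·N_q + 0.5·γ·B·N_γ·s_γ
     = 4.8 × 41.1 × 1.3 + 34.974 × 28.4 + 0.5 × 10.537 × 3 × 39.2 × 0.6
     = 256.46 + 993.26 + 371.75 = 1621.5 kPa.
q_net = 1621.5 − 34.974 = 1586.5 kPa.
q_all(net) = 1586.5 / 3.5 = 453.29 kPa.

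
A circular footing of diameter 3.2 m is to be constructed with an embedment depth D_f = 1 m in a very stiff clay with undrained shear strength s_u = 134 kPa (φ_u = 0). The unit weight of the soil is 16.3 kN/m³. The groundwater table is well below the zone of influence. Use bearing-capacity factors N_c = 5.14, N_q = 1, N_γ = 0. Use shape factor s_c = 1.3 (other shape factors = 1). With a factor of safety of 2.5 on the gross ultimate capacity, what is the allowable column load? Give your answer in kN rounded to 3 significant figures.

P_all ≈ 2930 kN

q = γ·D_f = 16.3 × 1 = 16.3 kPa.
c·N_c·s_c = 134 × 5.14 × 1.3 = 895.39 kPa
q·N_q = 16.3 × 1 = 16.3 kPa
q_ult = 895.39 + 16.3 = 911.69 kPa.
Gross allowable pressure q_all = 911.69 / 2.5 = 364.68 kPa.
Footing area = 8.0425 m², so allowable column load = 364.68 × 8.0425 = 2932.9 kN.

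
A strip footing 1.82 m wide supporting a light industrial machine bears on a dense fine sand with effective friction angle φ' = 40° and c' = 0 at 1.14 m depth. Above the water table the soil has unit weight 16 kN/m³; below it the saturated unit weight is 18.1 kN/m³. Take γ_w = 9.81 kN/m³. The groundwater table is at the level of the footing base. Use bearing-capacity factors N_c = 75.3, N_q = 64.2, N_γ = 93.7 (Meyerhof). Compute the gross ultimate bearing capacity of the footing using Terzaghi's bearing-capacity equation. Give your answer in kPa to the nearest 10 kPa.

Overburden at base level: q = 16 × 1.14 = 18.24 kPa.
Below the base the soil is submerged, so the ½γBN_γ term uses γ' = 18.1 − 9.81 = 8.29 kN/m³.
Surcharge term q·N_q = 18.24 × 64.2 = 1171 kPa; self-weight term 0.5·γ·B·N_γ = 0.5 × 8.29 × 1.82 × 93.7 = 706.86 kPa.
q_ult = 1171 + 706.86 = 1877.9 kPa.

q_ult ≈ 1880 kPa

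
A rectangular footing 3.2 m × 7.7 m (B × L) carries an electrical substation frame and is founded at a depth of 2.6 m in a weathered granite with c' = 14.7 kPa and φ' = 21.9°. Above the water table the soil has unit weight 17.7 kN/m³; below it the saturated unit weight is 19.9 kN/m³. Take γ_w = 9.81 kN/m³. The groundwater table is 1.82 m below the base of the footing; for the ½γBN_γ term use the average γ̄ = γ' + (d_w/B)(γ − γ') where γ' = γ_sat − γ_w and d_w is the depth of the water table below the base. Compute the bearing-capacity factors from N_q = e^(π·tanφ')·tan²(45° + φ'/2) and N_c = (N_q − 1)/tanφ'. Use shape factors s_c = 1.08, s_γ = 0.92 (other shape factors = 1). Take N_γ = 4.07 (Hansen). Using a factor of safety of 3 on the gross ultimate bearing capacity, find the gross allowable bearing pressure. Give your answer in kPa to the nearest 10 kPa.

q_all ≈ 240 kPa

N_q = e^(π·tan21.9°)·tan²(55.95°) = 7.74; N_c = (N_q − 1)/tanφ' = 16.77.
q = γ·D_f = 17.7 × 2.6 = 46.02 kPa.
γ' = 10.09 kN/m³; averaging over the depth B below the base, γ̄ = γ' + (d_w/B)(γ − γ') = 14.418 kN/m³.
c·N_c·s_c = 14.7 × 16.772 × 1.08 = 266.27 kPa
q·N_q = 46.02 × 7.7422 = 356.3 kPa
0.5·γ·B·N_γ·s_γ = 0.5 × 14.418 × 3.2 × 4.07 × 0.92 = 86.38 kPa
q_ult = 266.27 + 356.3 + 86.38 = 708.95 kPa.
q_all = 708.95 / 3 = 236.32 kPa.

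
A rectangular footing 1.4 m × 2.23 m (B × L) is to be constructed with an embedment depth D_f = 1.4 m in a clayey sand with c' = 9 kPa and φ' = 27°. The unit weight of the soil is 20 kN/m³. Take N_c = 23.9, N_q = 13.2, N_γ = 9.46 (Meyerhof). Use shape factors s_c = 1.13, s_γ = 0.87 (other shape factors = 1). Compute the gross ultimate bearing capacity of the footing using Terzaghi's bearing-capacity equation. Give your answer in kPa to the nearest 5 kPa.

q_ult ≈ 730 kPa

Overburden at base level: q = 20 × 1.4 = 28 kPa.
Cohesion term c·N_c·s_c = 9 × 23.9 × 1.13 = 243.06 kPa; surcharge term q·N_q = 28 × 13.2 = 369.6 kPa; self-weight term 0.5·γ·B·N_γ·s_γ = 0.5 × 20 × 1.4 × 9.46 × 0.87 = 115.22 kPa.
q_ult = 243.06 + 369.6 + 115.22 = 727.89 kPa.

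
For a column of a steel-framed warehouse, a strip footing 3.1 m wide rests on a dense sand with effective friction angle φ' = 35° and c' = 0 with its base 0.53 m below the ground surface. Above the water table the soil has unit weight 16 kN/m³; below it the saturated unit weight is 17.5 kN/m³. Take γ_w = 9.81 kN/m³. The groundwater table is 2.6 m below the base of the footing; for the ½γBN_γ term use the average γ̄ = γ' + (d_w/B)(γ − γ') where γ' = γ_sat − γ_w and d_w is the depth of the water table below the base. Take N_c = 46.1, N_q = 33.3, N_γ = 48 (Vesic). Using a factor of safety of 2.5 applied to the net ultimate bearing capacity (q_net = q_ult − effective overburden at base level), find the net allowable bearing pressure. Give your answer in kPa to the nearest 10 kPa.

q_all(net) ≈ 550 kPa

q = γ·D_f = 16 × 0.53 = 8.48 kPa.
γ' = 7.69 kN/m³; averaging over the depth B below the base, γ̄ = γ' + (d_w/B)(γ − γ') = 14.66 kN/m³.
q·N_q = 8.48 × 33.3 = 282.38 kPa
0.5·γ·B·N_γ = 0.5 × 14.66 × 3.1 × 48 = 1090.7 kPa
q_ult = 282.38 + 1090.7 = 1373.1 kPa.
Net ultimate: q_net = 1373.1 − 8.48 = 1364.6 kPa.
q_all(net) = 1364.6 / 2.5 = 545.83 kPa.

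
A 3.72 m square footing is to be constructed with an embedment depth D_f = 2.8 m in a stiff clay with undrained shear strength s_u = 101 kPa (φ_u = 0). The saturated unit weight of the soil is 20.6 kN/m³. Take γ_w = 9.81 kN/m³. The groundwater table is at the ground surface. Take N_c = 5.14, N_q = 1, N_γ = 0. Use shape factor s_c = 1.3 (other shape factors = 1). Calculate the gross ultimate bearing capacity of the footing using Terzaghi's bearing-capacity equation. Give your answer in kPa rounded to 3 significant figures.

q_ult ≈ 705 kPa

With the water table at the surface the whole profile is submerged: γ' = 20.6 − 9.81 = 10.79 kN/m³, so q = γ'·D_f = 30.212 kPa.
q_ult = c·N_c·s_c + q·N_q
     = 101 × 5.14 × 1.3 + 30.212 × 1
     = 674.88 + 30.212 = 705.09 kPa.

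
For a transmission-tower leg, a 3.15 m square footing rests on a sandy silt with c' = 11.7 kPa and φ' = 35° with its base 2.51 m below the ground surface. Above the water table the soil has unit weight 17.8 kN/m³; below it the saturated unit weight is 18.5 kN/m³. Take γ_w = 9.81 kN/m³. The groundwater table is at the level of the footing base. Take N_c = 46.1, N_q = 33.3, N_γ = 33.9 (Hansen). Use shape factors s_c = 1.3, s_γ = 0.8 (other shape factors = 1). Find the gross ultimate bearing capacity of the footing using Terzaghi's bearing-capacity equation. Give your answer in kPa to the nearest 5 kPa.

Effective surcharge at the founding depth q = γ·D_f = 17.8 × 2.51 = 44.678 kPa.
The water table coincides with the base, so in the self-weight term γ → γ' = 8.69 kN/m³.
q_ult = c·N_c·s_c + q·N_q + 0.5·γ·B·N_γ·s_γ
     = 11.7 × 46.1 × 1.3 + 44.678 × 33.3 + 0.5 × 8.69 × 3.15 × 33.9 × 0.8
     = 701.18 + 1487.8 + 371.18 = 2560.1 kPa.

q_ult ≈ 2560 kPa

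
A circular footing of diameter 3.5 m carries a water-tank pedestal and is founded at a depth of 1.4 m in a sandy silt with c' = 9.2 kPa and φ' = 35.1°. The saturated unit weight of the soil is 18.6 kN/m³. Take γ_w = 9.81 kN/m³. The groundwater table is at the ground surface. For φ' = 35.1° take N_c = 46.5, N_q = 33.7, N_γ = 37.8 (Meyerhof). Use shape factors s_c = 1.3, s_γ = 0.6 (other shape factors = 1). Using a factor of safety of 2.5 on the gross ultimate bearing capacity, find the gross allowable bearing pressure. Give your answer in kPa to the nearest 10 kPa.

With the water table at the surface the whole profile is submerged: γ' = 18.6 − 9.81 = 8.79 kN/m³, so q = γ'·D_f = 12.306 kPa; the same γ' applies in the ½γBN_γ term.
q_ult = c·N_c·s_c + q·N_q + 0.5·γ·B·N_γ·s_γ
     = 9.2 × 46.5 × 1.3 + 12.306 × 33.7 + 0.5 × 8.79 × 3.5 × 37.8 × 0.6
     = 556.14 + 414.71 + 348.88 = 1319.7 kPa.
q_all = 1319.7 / 2.5 = 527.89 kPa.

q_all ≈ 530 kPa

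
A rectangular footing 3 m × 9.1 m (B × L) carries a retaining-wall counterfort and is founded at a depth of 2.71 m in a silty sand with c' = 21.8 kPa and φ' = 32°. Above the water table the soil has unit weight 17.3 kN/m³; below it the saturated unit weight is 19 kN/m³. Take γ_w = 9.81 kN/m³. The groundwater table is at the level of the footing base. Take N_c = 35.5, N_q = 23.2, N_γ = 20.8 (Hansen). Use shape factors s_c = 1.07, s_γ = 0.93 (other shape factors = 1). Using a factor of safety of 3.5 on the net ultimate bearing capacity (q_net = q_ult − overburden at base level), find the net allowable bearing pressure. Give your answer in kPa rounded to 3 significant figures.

Overburden at base level: q = 17.3 × 2.71 = 46.883 kPa.
Below the base the soil is submerged, so the ½γBN_γ term uses γ' = 19 − 9.81 = 9.19 kN/m³.
Cohesion term c·N_c·s_c = 21.8 × 35.5 × 1.07 = 828.07 kPa; surcharge term q·N_q = 46.883 × 23.2 = 1087.7 kPa; self-weight term 0.5·γ·B·N_γ·s_γ = 0.5 × 9.19 × 3 × 20.8 × 0.93 = 266.66 kPa.
q_ult = 828.07 + 1087.7 + 266.66 = 2182.4 kPa.
q_net = 2182.4 − 46.883 = 2135.5 kPa.
q_all(net) = 2135.5 / 3.5 = 610.15 kPa.

q_all(net) ≈ 610 kPa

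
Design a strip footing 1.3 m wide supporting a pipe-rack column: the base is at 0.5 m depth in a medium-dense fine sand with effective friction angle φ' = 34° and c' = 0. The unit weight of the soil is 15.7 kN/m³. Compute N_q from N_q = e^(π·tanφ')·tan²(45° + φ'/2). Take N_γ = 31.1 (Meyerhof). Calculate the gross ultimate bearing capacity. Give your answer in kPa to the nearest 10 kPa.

q_ult ≈ 550 kPa

tan34° = 0.6745, so N_q = e^(π×0.6745)·tan²(62°) = 8.323 × 3.537 = 29.44.
Effective surcharge at the founding depth q = γ·D_f = 15.7 × 0.5 = 7.85 kPa.
q_ult = q·N_q + 0.5·γ·B·N_γ
     = 7.85 × 29.44 + 0.5 × 15.7 × 1.3 × 31.1
     = 231.1 + 317.38 = 548.48 kPa.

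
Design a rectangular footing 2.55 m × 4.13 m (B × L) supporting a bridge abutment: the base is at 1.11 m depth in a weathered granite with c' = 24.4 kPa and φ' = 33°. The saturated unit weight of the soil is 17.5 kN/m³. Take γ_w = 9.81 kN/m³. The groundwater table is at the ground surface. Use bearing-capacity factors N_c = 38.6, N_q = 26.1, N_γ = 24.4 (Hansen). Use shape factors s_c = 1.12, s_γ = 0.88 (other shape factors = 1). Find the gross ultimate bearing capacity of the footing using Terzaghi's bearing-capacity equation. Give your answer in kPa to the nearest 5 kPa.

q_ult ≈ 1490 kPa

Water table at ground surface, so effective unit weight γ' = 17.5 − 9.81 = 7.69 kN/m³ is used throughout; overburden q = 7.69 × 1.11 = 8.5359 kPa; the same γ' applies in the ½γBN_γ term.
Cohesion term c·N_c·s_c = 24.4 × 38.6 × 1.12 = 1054.9 kPa; surcharge term q·N_q = 8.5359 × 26.1 = 222.79 kPa; self-weight term 0.5·γ·B·N_γ·s_γ = 0.5 × 7.69 × 2.55 × 24.4 × 0.88 = 210.53 kPa.
q_ult = 1054.9 + 222.79 + 210.53 = 1488.2 kPa.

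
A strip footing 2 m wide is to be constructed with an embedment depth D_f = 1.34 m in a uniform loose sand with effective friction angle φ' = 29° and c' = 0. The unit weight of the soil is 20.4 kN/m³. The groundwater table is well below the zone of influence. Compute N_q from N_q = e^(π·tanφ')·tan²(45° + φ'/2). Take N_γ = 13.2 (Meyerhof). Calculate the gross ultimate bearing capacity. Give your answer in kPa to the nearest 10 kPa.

tan29° = 0.5543, so N_q = e^(π×0.5543)·tan²(59.5°) = 5.705 × 2.882 = 16.44.
q = γ·D_f = 20.4 × 1.34 = 27.336 kPa.
q·N_q = 27.336 × 16.443 = 449.49 kPa
0.5·γ·B·N_γ = 0.5 × 20.4 × 2 × 13.2 = 269.28 kPa
q_ult = 449.49 + 269.28 = 718.77 kPa.

q_ult ≈ 720 kPa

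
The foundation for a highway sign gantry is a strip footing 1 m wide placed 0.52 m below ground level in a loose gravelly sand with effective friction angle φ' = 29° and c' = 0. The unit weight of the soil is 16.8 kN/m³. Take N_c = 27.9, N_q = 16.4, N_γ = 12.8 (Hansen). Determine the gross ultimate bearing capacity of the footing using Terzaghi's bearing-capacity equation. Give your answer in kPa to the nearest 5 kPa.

q_ult ≈ 250 kPa

q = γ·D_f = 16.8 × 0.52 = 8.736 kPa.
q·N_q = 8.736 × 16.4 = 143.27 kPa
0.5·γ·B·N_γ = 0.5 × 16.8 × 1 × 12.8 = 107.52 kPa
q_ult = 143.27 + 107.52 = 250.79 kPa.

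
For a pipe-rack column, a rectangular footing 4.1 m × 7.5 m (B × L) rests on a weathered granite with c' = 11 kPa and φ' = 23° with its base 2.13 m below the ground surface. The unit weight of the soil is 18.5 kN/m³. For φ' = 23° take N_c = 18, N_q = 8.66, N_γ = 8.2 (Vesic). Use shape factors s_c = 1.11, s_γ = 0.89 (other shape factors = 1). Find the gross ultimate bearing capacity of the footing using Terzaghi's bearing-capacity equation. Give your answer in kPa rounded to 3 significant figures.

Effective surcharge at the founding depth q = γ·D_f = 18.5 × 2.13 = 39.405 kPa.
q_ult = c·N_c·s_c + q·N_q + 0.5·γ·B·N_γ·s_γ
     = 11 × 18 × 1.11 + 39.405 × 8.66 + 0.5 × 18.5 × 4.1 × 8.2 × 0.89
     = 219.78 + 341.25 + 276.78 = 837.8 kPa.

q_ult ≈ 838 kPa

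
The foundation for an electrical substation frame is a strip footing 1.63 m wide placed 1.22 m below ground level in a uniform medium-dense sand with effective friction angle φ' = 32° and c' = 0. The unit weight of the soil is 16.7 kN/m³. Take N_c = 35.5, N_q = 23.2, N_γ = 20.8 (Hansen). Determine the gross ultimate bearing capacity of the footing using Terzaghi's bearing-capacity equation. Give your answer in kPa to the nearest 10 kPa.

q_ult ≈ 760 kPa

q = γ·D_f = 16.7 × 1.22 = 20.374 kPa.
q·N_q = 20.374 × 23.2 = 472.68 kPa
0.5·γ·B·N_γ = 0.5 × 16.7 × 1.63 × 20.8 = 283.1 kPa
q_ult = 472.68 + 283.1 = 755.78 kPa.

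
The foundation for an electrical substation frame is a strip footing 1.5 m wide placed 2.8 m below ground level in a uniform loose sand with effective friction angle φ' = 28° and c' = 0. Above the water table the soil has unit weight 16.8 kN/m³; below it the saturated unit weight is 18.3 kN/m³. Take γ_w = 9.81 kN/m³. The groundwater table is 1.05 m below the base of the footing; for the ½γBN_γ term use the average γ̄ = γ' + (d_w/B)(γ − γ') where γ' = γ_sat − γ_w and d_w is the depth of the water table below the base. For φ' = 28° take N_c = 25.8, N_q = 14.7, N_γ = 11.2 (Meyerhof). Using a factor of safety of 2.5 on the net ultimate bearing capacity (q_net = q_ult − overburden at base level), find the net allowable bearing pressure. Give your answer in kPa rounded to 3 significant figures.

Overburden at base level: q = 16.8 × 2.8 = 47.04 kPa.
The water table is 1.05 m below the base (< B = 1.5 m), so the ½γBN_γ term uses γ̄ = γ' + (d_w/B)(γ − γ') = 8.49 + (1.05/1.5)(16.8 − 8.49) = 14.307 kN/m³.
Surcharge term q·N_q = 47.04 × 14.7 = 691.49 kPa; self-weight term 0.5·γ·B·N_γ = 0.5 × 14.307 × 1.5 × 11.2 = 120.18 kPa.
q_ult = 691.49 + 120.18 = 811.67 kPa.
q_net = 811.67 − 47.04 = 764.63 kPa.
q_all(net) = 764.63 / 2.5 = 305.85 kPa.

q_all(net) ≈ 306 kPa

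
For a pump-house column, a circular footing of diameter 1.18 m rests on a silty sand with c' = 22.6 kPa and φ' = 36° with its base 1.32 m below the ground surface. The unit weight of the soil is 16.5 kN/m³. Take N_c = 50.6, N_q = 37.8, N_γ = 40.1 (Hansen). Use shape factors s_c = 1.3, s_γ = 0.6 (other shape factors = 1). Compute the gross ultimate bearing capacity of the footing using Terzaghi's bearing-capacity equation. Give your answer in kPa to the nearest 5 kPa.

Effective surcharge at the founding depth q = γ·D_f = 16.5 × 1.32 = 21.78 kPa.
q_ult = c·N_c·s_c + q·N_q + 0.5·γ·B·N_γ·s_γ
     = 22.6 × 50.6 × 1.3 + 21.78 × 37.8 + 0.5 × 16.5 × 1.18 × 40.1 × 0.6
     = 1486.6 + 823.28 + 234.22 = 2544.1 kPa.

q_ult ≈ 2545 kPa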